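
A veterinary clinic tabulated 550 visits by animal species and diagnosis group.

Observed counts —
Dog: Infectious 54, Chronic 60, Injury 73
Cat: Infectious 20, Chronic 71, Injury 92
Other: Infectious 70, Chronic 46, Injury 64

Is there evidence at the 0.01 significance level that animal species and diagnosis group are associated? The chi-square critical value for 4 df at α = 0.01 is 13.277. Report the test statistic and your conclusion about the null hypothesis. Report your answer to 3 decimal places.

Row totals: 187, 183, 180. Column totals: 144, 177, 229. Grand total N = 550.
Expected counts (row total × column total / N):
  Dog, Infectious: 187×144/550 = 48.9600
  Dog, Chronic: 187×177/550 = 60.1800
  Dog, Injury: 187×229/550 = 77.8600
  Cat, Infectious: 183×144/550 = 47.9127
  Cat, Chronic: 183×177/550 = 58.8927
  Cat, Injury: 183×229/550 = 76.1945
  Other, Infectious: 180×144/550 = 47.1273
  Other, Chronic: 180×177/550 = 57.9273
  Other, Injury: 180×229/550 = 74.9455
Contributions (O − E)²/E:
  (54 − 48.9600)²/48.9600 = 0.5188
  (60 − 60.1800)²/60.1800 = 0.0005
  (73 − 77.8600)²/77.8600 = 0.3034
  (20 − 47.9127)²/47.9127 = 16.2612
  (71 − 58.8927)²/58.8927 = 2.4890
  (92 − 76.1945)²/76.1945 = 3.2786
  (70 − 47.1273)²/47.1273 = 11.1010
  (46 − 57.9273)²/57.9273 = 2.4558
  (64 − 74.9455)²/74.9455 = 1.5985
χ² = 0.5188 + 0.0005 + 0.3034 + 16.2612 + 2.4890 + 3.2786 + 11.1010 + 2.4558 + 1.5985 = 38.007
df = (3−1)(3−1) = 4. Since 38.007 > 13.277, reject the null hypothesis of independence at α = 0.01.

38.007; reject H₀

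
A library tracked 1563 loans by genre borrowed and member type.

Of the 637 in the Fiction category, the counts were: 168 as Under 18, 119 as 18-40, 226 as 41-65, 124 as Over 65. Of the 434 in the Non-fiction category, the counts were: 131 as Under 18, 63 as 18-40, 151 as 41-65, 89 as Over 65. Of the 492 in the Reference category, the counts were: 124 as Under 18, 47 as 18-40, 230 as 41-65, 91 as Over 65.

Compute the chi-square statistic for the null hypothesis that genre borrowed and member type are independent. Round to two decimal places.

30.18

Row totals: 637, 434, 492. Column totals: 423, 229, 607, 304. Grand total N = 1563.
Expected counts (row total × column total / N):
  Fiction, Under 18: 637×423/1563 = 172.393
  Fiction, 18-40: 637×229/1563 = 93.329
  Fiction, 41-65: 637×607/1563 = 247.383
  Fiction, Over 65: 637×304/1563 = 123.895
  Non-fiction, Under 18: 434×423/1563 = 117.455
  Non-fiction, 18-40: 434×229/1563 = 63.587
  Non-fiction, 41-65: 434×607/1563 = 168.546
  Non-fiction, Over 65: 434×304/1563 = 84.412
  Reference, Under 18: 492×423/1563 = 133.152
  Reference, 18-40: 492×229/1563 = 72.084
  Reference, 41-65: 492×607/1563 = 191.071
  Reference, Over 65: 492×304/1563 = 95.693
Contributions (O − E)²/E:
  (168 − 172.393)²/172.393 = 0.1119
  (119 − 93.329)²/93.329 = 7.0610
  (226 − 247.383)²/247.383 = 1.8483
  (124 − 123.895)²/123.895 = 0.0001
  (131 − 117.455)²/117.455 = 1.5620
  (63 − 63.587)²/63.587 = 0.0054
  (151 − 168.546)²/168.546 = 1.8266
  (89 − 84.412)²/84.412 = 0.2494
  (124 − 133.152)²/133.152 = 0.6290
  (47 − 72.084)²/72.084 = 8.7288
  (230 − 191.071)²/191.071 = 7.9314
  (91 − 95.693)²/95.693 = 0.2302
χ² = 0.1119 + 7.0610 + 1.8483 + 0.0001 + 1.5620 + 0.0054 + 1.8266 + 0.2494 + 0.6290 + 8.7288 + 7.9314 + 0.2302 = 30.18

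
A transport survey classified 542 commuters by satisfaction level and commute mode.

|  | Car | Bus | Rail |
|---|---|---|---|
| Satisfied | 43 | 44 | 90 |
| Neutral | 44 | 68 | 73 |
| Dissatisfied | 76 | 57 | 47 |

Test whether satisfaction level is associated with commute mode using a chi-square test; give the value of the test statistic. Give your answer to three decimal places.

31.491

Row totals: 177, 185, 180. Column totals: 163, 169, 210. Grand total N = 542.
Expected counts (row total × column total / N):
  Satisfied, Car: 177×163/542 = 53.2306
  Satisfied, Bus: 177×169/542 = 55.1900
  Satisfied, Rail: 177×210/542 = 68.5793
  Neutral, Car: 185×163/542 = 55.6365
  Neutral, Bus: 185×169/542 = 57.6845
  Neutral, Rail: 185×210/542 = 71.6790
  Dissatisfied, Car: 180×163/542 = 54.1328
  Dissatisfied, Bus: 180×169/542 = 56.1255
  Dissatisfied, Rail: 180×210/542 = 69.7417
Contributions (O − E)²/E:
  (43 − 53.2306)²/53.2306 = 1.9663
  (44 − 55.1900)²/55.1900 = 2.2688
  (90 − 68.5793)²/68.5793 = 6.6907
  (44 − 55.6365)²/55.6365 = 2.4338
  (68 − 57.6845)²/57.6845 = 1.8447
  (73 − 71.6790)²/71.6790 = 0.0243
  (76 − 54.1328)²/54.1328 = 8.8334
  (57 − 56.1255)²/56.1255 = 0.0136
  (47 − 69.7417)²/69.7417 = 7.4157
χ² = 1.9663 + 2.2688 + 6.6907 + 2.4338 + 1.8447 + 0.0243 + 8.8334 + 0.0136 + 7.4157 = 31.491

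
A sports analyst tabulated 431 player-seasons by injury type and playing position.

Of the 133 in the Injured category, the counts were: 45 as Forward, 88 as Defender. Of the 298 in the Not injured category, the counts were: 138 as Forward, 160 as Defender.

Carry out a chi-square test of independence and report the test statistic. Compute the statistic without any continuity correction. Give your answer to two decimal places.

Row totals: 133, 298. Column totals: 183, 248. Grand total N = 431.
Expected counts (row total × column total / N):
  Injured, Forward: 133×183/431 = 56.471
  Injured, Defender: 133×248/431 = 76.529
  Not injured, Forward: 298×183/431 = 126.529
  Not injured, Defender: 298×248/431 = 171.471
Contributions (O − E)²/E:
  (45 − 56.471)²/56.471 = 2.3301
  (88 − 76.529)²/76.529 = 1.7194
  (138 − 126.529)²/126.529 = 1.0400
  (160 − 171.471)²/171.471 = 0.7674
χ² = 2.3301 + 1.7194 + 1.0400 + 0.7674 = 5.86

5.86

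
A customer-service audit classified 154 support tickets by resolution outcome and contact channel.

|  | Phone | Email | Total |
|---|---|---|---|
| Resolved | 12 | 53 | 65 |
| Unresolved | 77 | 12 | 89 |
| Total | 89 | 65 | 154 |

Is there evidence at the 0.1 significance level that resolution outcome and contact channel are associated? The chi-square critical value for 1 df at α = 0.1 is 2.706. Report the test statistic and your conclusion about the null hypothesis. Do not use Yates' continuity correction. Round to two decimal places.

71.33; reject H₀

Grand total N = 154.
Expected counts (row total × column total / N):
  Resolved, Phone: 65×89/154 = 37.565
  Resolved, Email: 65×65/154 = 27.435
  Unresolved, Phone: 89×89/154 = 51.435
  Unresolved, Email: 89×65/154 = 37.565
Contributions (O − E)²/E:
  (12 − 37.565)²/37.565 = 17.3984
  (53 − 27.435)²/27.435 = 23.8225
  (77 − 51.435)²/51.435 = 12.7067
  (12 − 37.565)²/37.565 = 17.3984
χ² = 17.3984 + 23.8225 + 12.7067 + 17.3984 = 71.33
df = (2−1)(2−1) = 1. Since 71.33 > 2.706, reject the null hypothesis of independence at α = 0.1.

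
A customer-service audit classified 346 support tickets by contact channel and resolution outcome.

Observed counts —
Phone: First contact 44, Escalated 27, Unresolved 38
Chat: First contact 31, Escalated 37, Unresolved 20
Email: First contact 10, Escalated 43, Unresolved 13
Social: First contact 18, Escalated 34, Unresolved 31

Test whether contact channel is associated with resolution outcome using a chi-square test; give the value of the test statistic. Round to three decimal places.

Row totals: 109, 88, 66, 83. Column totals: 103, 141, 102. Grand total N = 346.
Expected counts (row total × column total / N):
  Phone, First contact: 109×103/346 = 32.4480
  Phone, Escalated: 109×141/346 = 44.4191
  Phone, Unresolved: 109×102/346 = 32.1329
  Chat, First contact: 88×103/346 = 26.1965
  Chat, Escalated: 88×141/346 = 35.8613
  Chat, Unresolved: 88×102/346 = 25.9422
  Email, First contact: 66×103/346 = 19.6474
  Email, Escalated: 66×141/346 = 26.8960
  Email, Unresolved: 66×102/346 = 19.4566
  Social, First contact: 83×103/346 = 24.7081
  Social, Escalated: 83×141/346 = 33.8237
  Social, Unresolved: 83×102/346 = 24.4682
Contributions (O − E)²/E:
  (44 − 32.4480)²/32.4480 = 4.1127
  (27 − 44.4191)²/44.4191 = 6.8310
  (38 − 32.1329)²/32.1329 = 1.0713
  (31 − 26.1965)²/26.1965 = 0.8808
  (37 − 35.8613)²/35.8613 = 0.0362
  (20 − 25.9422)²/25.9422 = 1.3611
  (10 − 19.6474)²/19.6474 = 4.7371
  (43 − 26.8960)²/26.8960 = 9.6423
  (13 − 19.4566)²/19.4566 = 2.1426
  (18 − 24.7081)²/24.7081 = 1.8212
  (34 − 33.8237)²/33.8237 = 0.0009
  (31 − 24.4682)²/24.4682 = 1.7437
χ² = 4.1127 + 6.8310 + 1.0713 + 0.8808 + 0.0362 + 1.3611 + 4.7371 + 9.6423 + 2.1426 + 1.8212 + 0.0009 + 1.7437 = 34.381

34.381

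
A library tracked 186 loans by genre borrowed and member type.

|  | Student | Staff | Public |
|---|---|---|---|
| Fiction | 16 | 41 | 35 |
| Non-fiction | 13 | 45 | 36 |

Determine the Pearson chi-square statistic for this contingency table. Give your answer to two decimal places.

Row totals: 92, 94. Column totals: 29, 86, 71. Grand total N = 186.
Expected counts (row total × column total / N):
  Fiction, Student: 92×29/186 = 14.344
  Fiction, Staff: 92×86/186 = 42.538
  Fiction, Public: 92×71/186 = 35.118
  Non-fiction, Student: 94×29/186 = 14.656
  Non-fiction, Staff: 94×86/186 = 43.462
  Non-fiction, Public: 94×71/186 = 35.882
Contributions (O − E)²/E:
  (16 − 14.344)²/14.344 = 0.1912
  (41 − 42.538)²/42.538 = 0.0556
  (35 − 35.118)²/35.118 = 0.0004
  (13 − 14.656)²/14.656 = 0.1871
  (45 − 43.462)²/43.462 = 0.0544
  (36 − 35.882)²/35.882 = 0.0004
χ² = 0.1912 + 0.0556 + 0.0004 + 0.1871 + 0.0544 + 0.0004 = 0.49

0.49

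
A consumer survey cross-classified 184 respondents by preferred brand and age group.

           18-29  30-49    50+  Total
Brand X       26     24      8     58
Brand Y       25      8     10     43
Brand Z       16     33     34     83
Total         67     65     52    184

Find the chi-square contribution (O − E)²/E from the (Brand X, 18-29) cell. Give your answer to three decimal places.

1.128

Row total (Brand X) = 58; column total (18-29) = 67; N = 184.
Expected count E = 58 × 67 / 184 = 21.1196.
Contribution = (O − E)²/E = (26 − 21.1196)² / 21.1196 = 1.128.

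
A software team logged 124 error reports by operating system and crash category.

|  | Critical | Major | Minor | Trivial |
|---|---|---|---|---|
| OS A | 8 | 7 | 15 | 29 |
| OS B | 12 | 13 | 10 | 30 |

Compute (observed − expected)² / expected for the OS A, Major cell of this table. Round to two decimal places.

0.67

Row total (OS A) = 59; column total (Major) = 20; N = 124.
Expected count E = 59 × 20 / 124 = 9.516.
Contribution = (O − E)²/E = (7 − 9.516)² / 9.516 = 0.67.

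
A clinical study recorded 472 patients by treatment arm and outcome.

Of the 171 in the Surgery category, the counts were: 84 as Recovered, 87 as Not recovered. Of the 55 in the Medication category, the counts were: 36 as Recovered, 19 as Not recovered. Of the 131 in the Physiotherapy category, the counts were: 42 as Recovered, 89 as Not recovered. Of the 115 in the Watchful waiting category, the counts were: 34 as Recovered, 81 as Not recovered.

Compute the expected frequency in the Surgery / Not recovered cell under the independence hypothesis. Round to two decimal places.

Row total (Surgery) = 171; column total (Not recovered) = 276; grand total N = 472.
Expected count = (row total × column total) / N = 171 × 276 / 472 = 99.99.

99.99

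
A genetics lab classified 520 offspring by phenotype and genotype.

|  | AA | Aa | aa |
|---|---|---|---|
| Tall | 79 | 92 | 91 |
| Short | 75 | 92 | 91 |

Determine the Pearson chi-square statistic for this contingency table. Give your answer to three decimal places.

0.073

Row totals: 262, 258. Column totals: 154, 184, 182. Grand total N = 520.
Expected counts (row total × column total / N):
  Tall, AA: 262×154/520 = 77.5923
  Tall, Aa: 262×184/520 = 92.7077
  Tall, aa: 262×182/520 = 91.7000
  Short, AA: 258×154/520 = 76.4077
  Short, Aa: 258×184/520 = 91.2923
  Short, aa: 258×182/520 = 90.3000
Contributions (O − E)²/E:
  (79 − 77.5923)²/77.5923 = 0.0255
  (92 − 92.7077)²/92.7077 = 0.0054
  (91 − 91.7000)²/91.7000 = 0.0053
  (75 − 76.4077)²/76.4077 = 0.0259
  (92 − 91.2923)²/91.2923 = 0.0055
  (91 − 90.3000)²/90.3000 = 0.0054
χ² = 0.0255 + 0.0054 + 0.0053 + 0.0259 + 0.0055 + 0.0054 = 0.073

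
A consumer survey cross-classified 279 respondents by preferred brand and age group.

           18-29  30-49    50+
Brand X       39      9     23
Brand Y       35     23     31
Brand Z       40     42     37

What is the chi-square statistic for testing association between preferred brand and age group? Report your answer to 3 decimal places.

Row totals: 71, 89, 119. Column totals: 114, 74, 91. Grand total N = 279.
Expected counts (row total × column total / N):
  Brand X, 18-29: 71×114/279 = 29.0108
  Brand X, 30-49: 71×74/279 = 18.8315
  Brand X, 50+: 71×91/279 = 23.1577
  Brand Y, 18-29: 89×114/279 = 36.3656
  Brand Y, 30-49: 89×74/279 = 23.6057
  Brand Y, 50+: 89×91/279 = 29.0287
  Brand Z, 18-29: 119×114/279 = 48.6237
  Brand Z, 30-49: 119×74/279 = 31.5627
  Brand Z, 50+: 119×91/279 = 38.8136
Contributions (O − E)²/E:
  (39 − 29.0108)²/29.0108 = 3.4396
  (9 − 18.8315)²/18.8315 = 5.1328
  (23 − 23.1577)²/23.1577 = 0.0011
  (35 − 36.3656)²/36.3656 = 0.0513
  (23 − 23.6057)²/23.6057 = 0.0155
  (31 − 29.0287)²/29.0287 = 0.1339
  (40 − 48.6237)²/48.6237 = 1.5295
  (42 − 31.5627)²/31.5627 = 3.4515
  (37 − 38.8136)²/38.8136 = 0.0847
χ² = 3.4396 + 5.1328 + 0.0011 + 0.0513 + 0.0155 + 0.1339 + 1.5295 + 3.4515 + 0.0847 = 13.840

13.840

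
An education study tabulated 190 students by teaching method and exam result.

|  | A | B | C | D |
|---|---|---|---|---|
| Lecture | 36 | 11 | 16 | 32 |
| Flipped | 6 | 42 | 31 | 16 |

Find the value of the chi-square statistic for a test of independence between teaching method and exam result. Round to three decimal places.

49.681

Row totals: 95, 95. Column totals: 42, 53, 47, 48. Grand total N = 190.
Expected counts (row total × column total / N):
  Lecture, A: 95×42/190 = 21.0000
  Lecture, B: 95×53/190 = 26.5000
  Lecture, C: 95×47/190 = 23.5000
  Lecture, D: 95×48/190 = 24.0000
  Flipped, A: 95×42/190 = 21.0000
  Flipped, B: 95×53/190 = 26.5000
  Flipped, C: 95×47/190 = 23.5000
  Flipped, D: 95×48/190 = 24.0000
Contributions (O − E)²/E:
  (36 − 21.0000)²/21.0000 = 10.7143
  (11 − 26.5000)²/26.5000 = 9.0660
  (16 − 23.5000)²/23.5000 = 2.3936
  (32 − 24.0000)²/24.0000 = 2.6667
  (6 − 21.0000)²/21.0000 = 10.7143
  (42 − 26.5000)²/26.5000 = 9.0660
  (31 − 23.5000)²/23.5000 = 2.3936
  (16 − 24.0000)²/24.0000 = 2.6667
χ² = 10.7143 + 9.0660 + 2.3936 + 2.6667 + 10.7143 + 9.0660 + 2.3936 + 2.6667 = 49.681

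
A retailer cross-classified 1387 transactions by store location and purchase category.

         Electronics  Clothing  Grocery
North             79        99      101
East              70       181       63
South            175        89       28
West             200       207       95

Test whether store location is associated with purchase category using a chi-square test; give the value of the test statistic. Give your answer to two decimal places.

Row totals: 279, 314, 292, 502. Column totals: 524, 576, 287. Grand total N = 1387.
Expected counts (row total × column total / N):
  North, Electronics: 279×524/1387 = 105.404
  North, Clothing: 279×576/1387 = 115.864
  North, Grocery: 279×287/1387 = 57.731
  East, Electronics: 314×524/1387 = 118.627
  East, Clothing: 314×576/1387 = 130.399
  East, Grocery: 314×287/1387 = 64.973
  South, Electronics: 292×524/1387 = 110.316
  South, Clothing: 292×576/1387 = 121.263
  South, Grocery: 292×287/1387 = 60.421
  West, Electronics: 502×524/1387 = 189.652
  West, Clothing: 502×576/1387 = 208.473
  West, Grocery: 502×287/1387 = 103.875
Contributions (O − E)²/E:
  (79 − 105.404)²/105.404 = 6.6143
  (99 − 115.864)²/115.864 = 2.4546
  (101 − 57.731)²/57.731 = 32.4298
  (70 − 118.627)²/118.627 = 19.9329
  (181 − 130.399)²/130.399 = 19.6356
  (63 − 64.973)²/64.973 = 0.0599
  (175 − 110.316)²/110.316 = 37.9276
  (89 − 121.263)²/121.263 = 8.5838
  (28 − 60.421)²/60.421 = 17.3966
  (200 − 189.652)²/189.652 = 0.5646
  (207 − 208.473)²/208.473 = 0.0104
  (95 − 103.875)²/103.875 = 0.7583
χ² = 6.6143 + 2.4546 + 32.4298 + 19.9329 + 19.6356 + 0.0599 + 37.9276 + 8.5838 + 17.3966 + 0.5646 + 0.0104 + 0.7583 = 146.37

146.37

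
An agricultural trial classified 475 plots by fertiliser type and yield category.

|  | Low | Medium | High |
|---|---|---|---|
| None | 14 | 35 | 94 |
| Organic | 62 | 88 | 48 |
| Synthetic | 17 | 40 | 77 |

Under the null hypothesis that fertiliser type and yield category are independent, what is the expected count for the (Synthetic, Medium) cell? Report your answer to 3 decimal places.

45.983

Row total (Synthetic) = 134; column total (Medium) = 163; grand total N = 475.
Expected count = (row total × column total) / N = 134 × 163 / 475 = 45.983.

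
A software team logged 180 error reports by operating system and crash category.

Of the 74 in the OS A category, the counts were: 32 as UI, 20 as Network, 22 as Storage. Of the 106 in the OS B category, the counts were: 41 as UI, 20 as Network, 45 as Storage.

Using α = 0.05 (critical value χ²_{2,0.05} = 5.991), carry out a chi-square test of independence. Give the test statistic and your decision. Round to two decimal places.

3.42; fail to reject H₀

Row totals: 74, 106. Column totals: 73, 40, 67. Grand total N = 180.
Expected counts (row total × column total / N):
  OS A, UI: 74×73/180 = 30.011
  OS A, Network: 74×40/180 = 16.444
  OS A, Storage: 74×67/180 = 27.544
  OS B, UI: 106×73/180 = 42.989
  OS B, Network: 106×40/180 = 23.556
  OS B, Storage: 106×67/180 = 39.456
Contributions (O − E)²/E:
  (32 − 30.011)²/30.011 = 0.1318
  (20 − 16.444)²/16.444 = 0.7690
  (22 − 27.544)²/27.544 = 1.1159
  (41 − 42.989)²/42.989 = 0.0920
  (20 − 23.556)²/23.556 = 0.5368
  (45 − 39.456)²/39.456 = 0.7790
χ² = 0.1318 + 0.7690 + 1.1159 + 0.0920 + 0.5368 + 0.7790 = 3.42
df = (2−1)(3−1) = 2. Since 3.42 < 5.991, fail to reject the null hypothesis of independence at α = 0.05.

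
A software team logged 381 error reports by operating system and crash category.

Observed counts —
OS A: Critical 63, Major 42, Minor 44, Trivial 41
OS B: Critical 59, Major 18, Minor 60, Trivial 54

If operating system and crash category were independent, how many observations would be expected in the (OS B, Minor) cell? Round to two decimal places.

Row total (OS B) = 191; column total (Minor) = 104; grand total N = 381.
Expected count = (row total × column total) / N = 191 × 104 / 381 = 52.14.

52.14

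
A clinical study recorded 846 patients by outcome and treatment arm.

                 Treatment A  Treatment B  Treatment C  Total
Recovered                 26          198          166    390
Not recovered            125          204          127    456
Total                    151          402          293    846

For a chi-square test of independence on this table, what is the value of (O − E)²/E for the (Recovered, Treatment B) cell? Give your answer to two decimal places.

0.87

Row total (Recovered) = 390; column total (Treatment B) = 402; N = 846.
Expected count E = 390 × 402 / 846 = 185.319.
Contribution = (O − E)²/E = (198 − 185.319)² / 185.319 = 0.87.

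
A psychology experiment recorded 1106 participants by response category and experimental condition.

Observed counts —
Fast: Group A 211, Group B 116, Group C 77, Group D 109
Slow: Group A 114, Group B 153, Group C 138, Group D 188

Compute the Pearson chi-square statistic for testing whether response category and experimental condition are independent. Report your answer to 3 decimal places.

Row totals: 513, 593. Column totals: 325, 269, 215, 297. Grand total N = 1106.
Expected counts (row total × column total / N):
  Fast, Group A: 513×325/1106 = 150.7459
  Fast, Group B: 513×269/1106 = 124.7712
  Fast, Group C: 513×215/1106 = 99.7242
  Fast, Group D: 513×297/1106 = 137.7586
  Slow, Group A: 593×325/1106 = 174.2541
  Slow, Group B: 593×269/1106 = 144.2288
  Slow, Group C: 593×215/1106 = 115.2758
  Slow, Group D: 593×297/1106 = 159.2414
Contributions (O − E)²/E:
  (211 − 150.7459)²/150.7459 = 24.0839
  (116 − 124.7712)²/124.7712 = 0.6166
  (77 − 99.7242)²/99.7242 = 5.1782
  (109 − 137.7586)²/137.7586 = 6.0037
  (114 − 174.2541)²/174.2541 = 20.8348
  (153 − 144.2288)²/144.2288 = 0.5334
  (138 − 115.2758)²/115.2758 = 4.4796
  (188 − 159.2414)²/159.2414 = 5.1937
χ² = 24.0839 + 0.6166 + 5.1782 + 6.0037 + 20.8348 + 0.5334 + 4.4796 + 5.1937 = 66.924

66.924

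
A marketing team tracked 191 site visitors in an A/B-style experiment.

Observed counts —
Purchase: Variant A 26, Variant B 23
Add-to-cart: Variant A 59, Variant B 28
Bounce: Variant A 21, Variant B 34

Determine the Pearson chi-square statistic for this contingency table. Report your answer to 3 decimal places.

12.140

Row totals: 49, 87, 55. Column totals: 106, 85. Grand total N = 191.
Expected counts (row total × column total / N):
  Purchase, Variant A: 49×106/191 = 27.1937
  Purchase, Variant B: 49×85/191 = 21.8063
  Add-to-cart, Variant A: 87×106/191 = 48.2827
  Add-to-cart, Variant B: 87×85/191 = 38.7173
  Bounce, Variant A: 55×106/191 = 30.5236
  Bounce, Variant B: 55×85/191 = 24.4764
Contributions (O − E)²/E:
  (26 − 27.1937)²/27.1937 = 0.0524
  (23 − 21.8063)²/21.8063 = 0.0653
  (59 − 48.2827)²/48.2827 = 2.3789
  (28 − 38.7173)²/38.7173 = 2.9666
  (21 − 30.5236)²/30.5236 = 2.9714
  (34 − 24.4764)²/24.4764 = 3.7056
χ² = 0.0524 + 0.0653 + 2.3789 + 2.9666 + 2.9714 + 3.7056 = 12.140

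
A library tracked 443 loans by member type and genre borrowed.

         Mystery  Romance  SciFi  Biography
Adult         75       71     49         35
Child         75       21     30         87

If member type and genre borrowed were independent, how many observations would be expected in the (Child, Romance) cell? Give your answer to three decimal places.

44.235

Row total (Child) = 213; column total (Romance) = 92; grand total N = 443.
Expected count = (row total × column total) / N = 213 × 92 / 443 = 44.235.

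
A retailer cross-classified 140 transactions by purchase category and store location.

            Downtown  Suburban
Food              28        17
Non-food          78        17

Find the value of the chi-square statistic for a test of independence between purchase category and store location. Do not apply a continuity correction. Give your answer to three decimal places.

6.565

Row totals: 45, 95. Column totals: 106, 34. Grand total N = 140.
Expected counts (row total × column total / N):
  Food, Downtown: 45×106/140 = 34.0714
  Food, Suburban: 45×34/140 = 10.9286
  Non-food, Downtown: 95×106/140 = 71.9286
  Non-food, Suburban: 95×34/140 = 23.0714
Contributions (O − E)²/E:
  (28 − 34.0714)²/34.0714 = 1.0819
  (17 − 10.9286)²/10.9286 = 3.3730
  (78 − 71.9286)²/71.9286 = 0.5125
  (17 − 23.0714)²/23.0714 = 1.5977
χ² = 1.0819 + 3.3730 + 0.5125 + 1.5977 = 6.565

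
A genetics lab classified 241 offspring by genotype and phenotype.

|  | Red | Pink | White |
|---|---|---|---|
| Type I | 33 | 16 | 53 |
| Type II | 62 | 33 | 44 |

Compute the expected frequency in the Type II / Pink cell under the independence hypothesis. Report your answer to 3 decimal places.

Row total (Type II) = 139; column total (Pink) = 49; grand total N = 241.
Expected count = (row total × column total) / N = 139 × 49 / 241 = 28.261.

28.261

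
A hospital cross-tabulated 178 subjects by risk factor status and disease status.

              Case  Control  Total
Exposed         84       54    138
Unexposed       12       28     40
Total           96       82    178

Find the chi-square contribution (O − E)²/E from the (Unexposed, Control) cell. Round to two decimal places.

Row total (Unexposed) = 40; column total (Control) = 82; N = 178.
Expected count E = 40 × 82 / 178 = 18.427.
Contribution = (O − E)²/E = (28 − 18.427)² / 18.427 = 4.97.

4.97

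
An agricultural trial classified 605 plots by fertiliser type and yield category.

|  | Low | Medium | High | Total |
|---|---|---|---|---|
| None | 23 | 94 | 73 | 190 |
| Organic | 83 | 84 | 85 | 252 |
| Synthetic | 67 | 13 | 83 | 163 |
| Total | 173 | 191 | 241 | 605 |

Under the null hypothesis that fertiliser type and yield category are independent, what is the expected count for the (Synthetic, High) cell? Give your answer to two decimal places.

64.93

Row total (Synthetic) = 163; column total (High) = 241; grand total N = 605.
Expected count = (row total × column total) / N = 163 × 241 / 605 = 64.93.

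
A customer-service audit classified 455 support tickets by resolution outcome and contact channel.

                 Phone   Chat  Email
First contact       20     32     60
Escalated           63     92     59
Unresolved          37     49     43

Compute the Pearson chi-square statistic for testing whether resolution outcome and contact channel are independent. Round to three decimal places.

Row totals: 112, 214, 129. Column totals: 120, 173, 162. Grand total N = 455.
Expected counts (row total × column total / N):
  First contact, Phone: 112×120/455 = 29.5385
  First contact, Chat: 112×173/455 = 42.5846
  First contact, Email: 112×162/455 = 39.8769
  Escalated, Phone: 214×120/455 = 56.4396
  Escalated, Chat: 214×173/455 = 81.3670
  Escalated, Email: 214×162/455 = 76.1934
  Unresolved, Phone: 129×120/455 = 34.0220
  Unresolved, Chat: 129×173/455 = 49.0484
  Unresolved, Email: 129×162/455 = 45.9297
Contributions (O − E)²/E:
  (20 − 29.5385)²/29.5385 = 3.0801
  (32 − 42.5846)²/42.5846 = 2.6309
  (60 − 39.8769)²/39.8769 = 10.1547
  (63 − 56.4396)²/56.4396 = 0.7626
  (92 − 81.3670)²/81.3670 = 1.3895
  (59 − 76.1934)²/76.1934 = 3.8798
  (37 − 34.0220)²/34.0220 = 0.2607
  (49 − 49.0484)²/49.0484 = 0.0000
  (43 − 45.9297)²/45.9297 = 0.1869
χ² = 3.0801 + 2.6309 + 10.1547 + 0.7626 + 1.3895 + 3.8798 + 0.2607 + 0.0000 + 0.1869 = 22.345

22.345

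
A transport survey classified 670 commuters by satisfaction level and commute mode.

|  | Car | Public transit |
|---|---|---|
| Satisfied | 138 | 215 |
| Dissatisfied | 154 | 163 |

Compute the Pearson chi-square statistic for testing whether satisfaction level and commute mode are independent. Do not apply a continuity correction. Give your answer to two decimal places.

Row totals: 353, 317. Column totals: 292, 378. Grand total N = 670.
Expected counts (row total × column total / N):
  Satisfied, Car: 353×292/670 = 153.845
  Satisfied, Public transit: 353×378/670 = 199.155
  Dissatisfied, Car: 317×292/670 = 138.155
  Dissatisfied, Public transit: 317×378/670 = 178.845
Contributions (O − E)²/E:
  (138 − 153.845)²/153.845 = 1.6319
  (215 − 199.155)²/199.155 = 1.2606
  (154 − 138.155)²/138.155 = 1.8173
  (163 − 178.845)²/178.845 = 1.4038
χ² = 1.6319 + 1.2606 + 1.8173 + 1.4038 = 6.11

6.11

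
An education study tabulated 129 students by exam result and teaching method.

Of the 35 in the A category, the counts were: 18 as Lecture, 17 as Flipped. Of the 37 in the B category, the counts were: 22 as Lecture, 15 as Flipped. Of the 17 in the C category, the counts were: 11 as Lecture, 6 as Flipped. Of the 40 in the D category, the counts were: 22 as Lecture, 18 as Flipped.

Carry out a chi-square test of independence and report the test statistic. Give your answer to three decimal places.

Row totals: 35, 37, 17, 40. Column totals: 73, 56. Grand total N = 129.
Expected counts (row total × column total / N):
  A, Lecture: 35×73/129 = 19.8062
  A, Flipped: 35×56/129 = 15.1938
  B, Lecture: 37×73/129 = 20.9380
  B, Flipped: 37×56/129 = 16.0620
  C, Lecture: 17×73/129 = 9.6202
  C, Flipped: 17×56/129 = 7.3798
  D, Lecture: 40×73/129 = 22.6357
  D, Flipped: 40×56/129 = 17.3643
Contributions (O − E)²/E:
  (18 − 19.8062)²/19.8062 = 0.1647
  (17 − 15.1938)²/15.1938 = 0.2147
  (22 − 20.9380)²/20.9380 = 0.0539
  (15 − 16.0620)²/16.0620 = 0.0702
  (11 − 9.6202)²/9.6202 = 0.1979
  (6 − 7.3798)²/7.3798 = 0.2580
  (22 − 22.6357)²/22.6357 = 0.0179
  (18 − 17.3643)²/17.3643 = 0.0233
χ² = 0.1647 + 0.2147 + 0.0539 + 0.0702 + 0.1979 + 0.2580 + 0.0179 + 0.0233 = 1.001

1.001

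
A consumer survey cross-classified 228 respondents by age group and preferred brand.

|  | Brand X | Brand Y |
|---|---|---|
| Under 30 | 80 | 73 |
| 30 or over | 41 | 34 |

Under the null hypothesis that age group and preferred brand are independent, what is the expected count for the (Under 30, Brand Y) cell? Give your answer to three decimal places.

Row total (Under 30) = 153; column total (Brand Y) = 107; grand total N = 228.
Expected count = (row total × column total) / N = 153 × 107 / 228 = 71.803.

71.803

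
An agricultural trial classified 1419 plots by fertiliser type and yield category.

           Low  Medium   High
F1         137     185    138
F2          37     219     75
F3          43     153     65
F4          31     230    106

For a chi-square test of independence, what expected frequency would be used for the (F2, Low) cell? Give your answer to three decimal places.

Row total (F2) = 331; column total (Low) = 248; grand total N = 1419.
Expected count = (row total × column total) / N = 331 × 248 / 1419 = 57.849.

57.849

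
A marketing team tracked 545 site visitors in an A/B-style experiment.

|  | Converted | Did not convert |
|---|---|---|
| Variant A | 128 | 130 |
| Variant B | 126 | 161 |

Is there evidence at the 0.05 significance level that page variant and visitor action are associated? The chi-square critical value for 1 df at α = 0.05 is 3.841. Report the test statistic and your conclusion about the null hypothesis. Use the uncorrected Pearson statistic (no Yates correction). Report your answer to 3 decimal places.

Row totals: 258, 287. Column totals: 254, 291. Grand total N = 545.
Expected counts (row total × column total / N):
  Variant A, Converted: 258×254/545 = 120.2422
  Variant A, Did not convert: 258×291/545 = 137.7578
  Variant B, Converted: 287×254/545 = 133.7578
  Variant B, Did not convert: 287×291/545 = 153.2422
Contributions (O − E)²/E:
  (128 − 120.2422)²/120.2422 = 0.5005
  (130 − 137.7578)²/137.7578 = 0.4369
  (126 − 133.7578)²/133.7578 = 0.4499
  (161 − 153.2422)²/153.2422 = 0.3927
χ² = 0.5005 + 0.4369 + 0.4499 + 0.3927 = 1.780
df = (2−1)(2−1) = 1. Since 1.780 < 3.841, fail to reject the null hypothesis of independence at α = 0.05.

1.780; fail to reject H₀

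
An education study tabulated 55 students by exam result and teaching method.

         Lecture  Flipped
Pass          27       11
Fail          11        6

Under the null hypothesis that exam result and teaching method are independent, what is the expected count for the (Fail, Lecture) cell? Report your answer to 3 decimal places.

Row total (Fail) = 17; column total (Lecture) = 38; grand total N = 55.
Expected count = (row total × column total) / N = 17 × 38 / 55 = 11.745.

11.745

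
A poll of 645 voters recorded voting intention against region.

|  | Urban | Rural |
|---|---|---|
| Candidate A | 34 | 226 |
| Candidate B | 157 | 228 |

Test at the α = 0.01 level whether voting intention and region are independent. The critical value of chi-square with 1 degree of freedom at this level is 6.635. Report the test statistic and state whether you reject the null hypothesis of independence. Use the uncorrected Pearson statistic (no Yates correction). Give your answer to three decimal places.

Row totals: 260, 385. Column totals: 191, 454. Grand total N = 645.
Expected counts (row total × column total / N):
  Candidate A, Urban: 260×191/645 = 76.9922
  Candidate A, Rural: 260×454/645 = 183.0078
  Candidate B, Urban: 385×191/645 = 114.0078
  Candidate B, Rural: 385×454/645 = 270.9922
Contributions (O − E)²/E:
  (34 − 76.9922)²/76.9922 = 24.0067
  (226 − 183.0078)²/183.0078 = 10.0997
  (157 − 114.0078)²/114.0078 = 16.2123
  (228 − 270.9922)²/270.9922 = 6.8206
χ² = 24.0067 + 10.0997 + 16.2123 + 6.8206 = 57.139
df = (2−1)(2−1) = 1. Since 57.139 > 6.635, reject the null hypothesis of independence at α = 0.01.

57.139; reject H₀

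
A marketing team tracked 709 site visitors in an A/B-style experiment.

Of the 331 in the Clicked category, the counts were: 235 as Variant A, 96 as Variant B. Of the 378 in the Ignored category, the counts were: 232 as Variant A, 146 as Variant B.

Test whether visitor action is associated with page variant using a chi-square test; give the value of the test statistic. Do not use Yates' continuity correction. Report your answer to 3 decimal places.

7.266

Row totals: 331, 378. Column totals: 467, 242. Grand total N = 709.
Expected counts (row total × column total / N):
  Clicked, Variant A: 331×467/709 = 218.0212
  Clicked, Variant B: 331×242/709 = 112.9788
  Ignored, Variant A: 378×467/709 = 248.9788
  Ignored, Variant B: 378×242/709 = 129.0212
Contributions (O − E)²/E:
  (235 − 218.0212)²/218.0212 = 1.3223
  (96 − 112.9788)²/112.9788 = 2.5516
  (232 − 248.9788)²/248.9788 = 1.1578
  (146 − 129.0212)²/129.0212 = 2.2344
χ² = 1.3223 + 2.5516 + 1.1578 + 2.2344 = 7.266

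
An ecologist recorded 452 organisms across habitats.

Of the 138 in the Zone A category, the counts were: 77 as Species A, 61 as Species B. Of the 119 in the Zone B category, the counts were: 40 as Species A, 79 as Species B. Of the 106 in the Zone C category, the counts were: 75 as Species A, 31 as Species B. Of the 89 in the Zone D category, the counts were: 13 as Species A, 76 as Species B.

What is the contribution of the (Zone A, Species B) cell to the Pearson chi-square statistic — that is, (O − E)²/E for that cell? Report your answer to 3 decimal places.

2.754

Row total (Zone A) = 138; column total (Species B) = 247; N = 452.
Expected count E = 138 × 247 / 452 = 75.4115.
Contribution = (O − E)²/E = (61 − 75.4115)² / 75.4115 = 2.754.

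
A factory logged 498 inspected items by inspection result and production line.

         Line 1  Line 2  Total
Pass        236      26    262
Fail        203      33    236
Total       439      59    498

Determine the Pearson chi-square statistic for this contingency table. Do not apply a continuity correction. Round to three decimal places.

1.959

Grand total N = 498.
Expected counts (row total × column total / N):
  Pass, Line 1: 262×439/498 = 230.9598
  Pass, Line 2: 262×59/498 = 31.0402
  Fail, Line 1: 236×439/498 = 208.0402
  Fail, Line 2: 236×59/498 = 27.9598
Contributions (O − E)²/E:
  (236 − 230.9598)²/230.9598 = 0.1100
  (26 − 31.0402)²/31.0402 = 0.8184
  (203 − 208.0402)²/208.0402 = 0.1221
  (33 − 27.9598)²/27.9598 = 0.9086
χ² = 0.1100 + 0.8184 + 0.1221 + 0.9086 = 1.959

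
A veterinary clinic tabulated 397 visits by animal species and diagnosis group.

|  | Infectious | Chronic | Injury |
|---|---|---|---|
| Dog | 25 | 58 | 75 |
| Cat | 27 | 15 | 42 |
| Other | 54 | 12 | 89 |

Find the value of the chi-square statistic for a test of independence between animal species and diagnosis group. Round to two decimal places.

44.64

Row totals: 158, 84, 155. Column totals: 106, 85, 206. Grand total N = 397.
Expected counts (row total × column total / N):
  Dog, Infectious: 158×106/397 = 42.186
  Dog, Chronic: 158×85/397 = 33.829
  Dog, Injury: 158×206/397 = 81.985
  Cat, Infectious: 84×106/397 = 22.428
  Cat, Chronic: 84×85/397 = 17.985
  Cat, Injury: 84×206/397 = 43.587
  Other, Infectious: 155×106/397 = 41.385
  Other, Chronic: 155×85/397 = 33.186
  Other, Injury: 155×206/397 = 80.428
Contributions (O − E)²/E:
  (25 − 42.186)²/42.186 = 7.0013
  (58 − 33.829)²/33.829 = 17.2703
  (75 − 81.985)²/81.985 = 0.5951
  (27 − 22.428)²/22.428 = 0.9320
  (15 − 17.985)²/17.985 = 0.4954
  (42 − 43.587)²/43.587 = 0.0578
  (54 − 41.385)²/41.385 = 3.8453
  (12 − 33.186)²/33.186 = 13.5252
  (89 − 80.428)²/80.428 = 0.9136
χ² = 7.0013 + 17.2703 + 0.5951 + 0.9320 + 0.4954 + 0.0578 + 3.8453 + 13.5252 + 0.9136 = 44.64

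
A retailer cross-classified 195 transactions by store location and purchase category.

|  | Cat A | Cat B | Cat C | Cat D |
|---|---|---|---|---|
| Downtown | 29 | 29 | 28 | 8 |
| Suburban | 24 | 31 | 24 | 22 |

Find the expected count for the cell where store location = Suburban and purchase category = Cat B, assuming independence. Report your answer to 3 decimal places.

Row total (Suburban) = 101; column total (Cat B) = 60; grand total N = 195.
Expected count = (row total × column total) / N = 101 × 60 / 195 = 31.077.

31.077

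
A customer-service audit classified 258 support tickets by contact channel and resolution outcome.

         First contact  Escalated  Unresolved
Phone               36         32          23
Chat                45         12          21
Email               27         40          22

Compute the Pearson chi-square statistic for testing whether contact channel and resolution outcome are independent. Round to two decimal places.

19.14

Row totals: 91, 78, 89. Column totals: 108, 84, 66. Grand total N = 258.
Expected counts (row total × column total / N):
  Phone, First contact: 91×108/258 = 38.09302
  Phone, Escalated: 91×84/258 = 29.62791
  Phone, Unresolved: 91×66/258 = 23.27907
  Chat, First contact: 78×108/258 = 32.65116
  Chat, Escalated: 78×84/258 = 25.39535
  Chat, Unresolved: 78×66/258 = 19.95349
  Email, First contact: 89×108/258 = 37.25581
  Email, Escalated: 89×84/258 = 28.97674
  Email, Unresolved: 89×66/258 = 22.76744
Contributions (O − E)²/E:
  (36 − 38.09302)²/38.09302 = 0.1150
  (32 − 29.62791)²/29.62791 = 0.1899
  (23 − 23.27907)²/23.27907 = 0.0033
  (45 − 32.65116)²/32.65116 = 4.6704
  (12 − 25.39535)²/25.39535 = 7.0657
  (21 − 19.95349)²/19.95349 = 0.0549
  (27 − 37.25581)²/37.25581 = 2.8232
  (40 − 28.97674)²/28.97674 = 4.1934
  (22 − 22.76744)²/22.76744 = 0.0259
χ² = 0.1150 + 0.1899 + 0.0033 + 4.6704 + 7.0657 + 0.0549 + 2.8232 + 4.1934 + 0.0259 = 19.14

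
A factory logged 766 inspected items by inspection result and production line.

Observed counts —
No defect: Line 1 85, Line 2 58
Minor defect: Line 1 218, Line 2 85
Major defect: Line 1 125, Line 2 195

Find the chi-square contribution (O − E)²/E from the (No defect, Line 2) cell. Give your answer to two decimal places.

Row total (No defect) = 143; column total (Line 2) = 338; N = 766.
Expected count E = 143 × 338 / 766 = 63.099.
Contribution = (O − E)²/E = (58 − 63.099)² / 63.099 = 0.41.

0.41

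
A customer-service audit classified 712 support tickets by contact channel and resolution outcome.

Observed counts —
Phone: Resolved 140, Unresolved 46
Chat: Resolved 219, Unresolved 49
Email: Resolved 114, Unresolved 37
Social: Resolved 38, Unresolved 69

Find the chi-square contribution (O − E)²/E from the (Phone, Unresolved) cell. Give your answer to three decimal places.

0.807

Row total (Phone) = 186; column total (Unresolved) = 201; N = 712.
Expected count E = 186 × 201 / 712 = 52.5084.
Contribution = (O − E)²/E = (46 − 52.5084)² / 52.5084 = 0.807.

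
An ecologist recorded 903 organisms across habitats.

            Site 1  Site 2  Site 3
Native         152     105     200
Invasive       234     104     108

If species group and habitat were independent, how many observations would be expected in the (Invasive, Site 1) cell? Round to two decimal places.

Row total (Invasive) = 446; column total (Site 1) = 386; grand total N = 903.
Expected count = (row total × column total) / N = 446 × 386 / 903 = 190.65.

190.65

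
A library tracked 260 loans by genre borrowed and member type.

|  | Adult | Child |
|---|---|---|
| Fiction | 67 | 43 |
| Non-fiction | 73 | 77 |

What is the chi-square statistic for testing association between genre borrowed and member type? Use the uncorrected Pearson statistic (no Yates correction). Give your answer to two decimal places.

3.83

Row totals: 110, 150. Column totals: 140, 120. Grand total N = 260.
Expected counts (row total × column total / N):
  Fiction, Adult: 110×140/260 = 59.231
  Fiction, Child: 110×120/260 = 50.769
  Non-fiction, Adult: 150×140/260 = 80.769
  Non-fiction, Child: 150×120/260 = 69.231
Contributions (O − E)²/E:
  (67 − 59.231)²/59.231 = 1.0190
  (43 − 50.769)²/50.769 = 1.1889
  (73 − 80.769)²/80.769 = 0.7473
  (77 − 69.231)²/69.231 = 0.8718
χ² = 1.0190 + 1.1889 + 0.7473 + 0.8718 = 3.83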